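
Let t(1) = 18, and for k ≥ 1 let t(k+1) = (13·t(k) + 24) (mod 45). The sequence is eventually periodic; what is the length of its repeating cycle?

3

t(1) = 18, t(2) = 33, t(3) = 3, t(4) = 18.
The sequence repeats with period 3.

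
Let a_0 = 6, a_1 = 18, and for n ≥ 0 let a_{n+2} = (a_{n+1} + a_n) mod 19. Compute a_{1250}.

0

Computing terms: a_0 = 6,  a_1 = 18,  a_2 = 5,  a_3 = 4,  a_4 = 9,  a_5 = 13,  a_6 = 3,  a_7 = 16,  a_8 = 0,  a_9 = 16,  a_{10} = 16,  a_{11} = 13,  a_{12} = 10,  a_{13} = 4,  a_{14} = 14,  a_{15} = 18,  a_{16} = 13,  a_{17} = 12,  a_{18} = 6,  a_{19} = 18.
The sequence repeats with period 18.
So a_{1250} = a_{0 + ((1250-0) mod 18)} = a_8 = 0.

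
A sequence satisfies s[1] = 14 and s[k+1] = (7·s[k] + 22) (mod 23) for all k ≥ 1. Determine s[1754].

Computing terms: s[1] = 14,  s[2] = 5,  s[3] = 11,  s[4] = 7,  s[5] = 2,  s[6] = 13,  s[7] = 21,  s[8] = 8,  s[9] = 9,  s[10] = 16,  s[11] = 19,  s[12] = 17,  s[13] = 3,  s[14] = 20,  s[15] = 1,  s[16] = 6,  s[17] = 18,  s[18] = 10,  s[19] = 0,  s[20] = 22,  s[21] = 15,  s[22] = 12,  s[23] = 14.
Since s[23] = s[1] = 14, the sequence is periodic with period 22.
So s[1754] = s[1 + ((1754-1) mod 22)] = s[16] = 6.

6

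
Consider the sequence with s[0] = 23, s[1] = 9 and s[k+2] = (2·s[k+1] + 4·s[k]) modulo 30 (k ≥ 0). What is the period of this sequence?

40

Computing terms: s[0] = 23, s[1] = 9, s[2] = 20, s[3] = 16, s[4] = 22, s[5] = 18, s[6] = 4, s[7] = 20, s[8] = 26, s[9] = 12, s[10] = 8, s[11] = 4, s[12] = 10, s[13] = 6, s[14] = 22, s[15] = 8, s[16] = 14, s[17] = 0, s[18] = 26, s[19] = 22, s[20] = 28, s[21] = 24, s[22] = 10, s[23] = 26, s[24] = 2, s[25] = 18, s[26] = 14, s[27] = 10, s[28] = 16, s[29] = 12, s[30] = 28, s[31] = 14, s[32] = 20, s[33] = 6, s[34] = 2, s[35] = 28, s[36] = 4, s[37] = 0, s[38] = 16, s[39] = 2, s[40] = 8, s[41] = 24, s[42] = 20, s[43] = 16.
Since (s[42], s[43]) = (s[2], s[3]) = (20, 16) (two consecutive terms determine the rest), the sequence is eventually periodic: after a pre-period of length 2 it cycles with period 40.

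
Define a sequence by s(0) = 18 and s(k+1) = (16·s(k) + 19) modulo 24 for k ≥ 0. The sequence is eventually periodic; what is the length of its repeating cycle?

3

Computing terms: s(0) = 18; s(1) = 19; s(2) = 11; s(3) = 3; s(4) = 19.
Since s(4) = s(1) = 19, the sequence is eventually periodic: after a pre-period of length 1 it cycles with period 3.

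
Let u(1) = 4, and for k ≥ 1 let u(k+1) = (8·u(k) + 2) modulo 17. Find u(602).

0

Listing terms: u(1) = 4,  u(2) = 0,  u(3) = 2,  u(4) = 1,  u(5) = 10,  u(6) = 14,  u(7) = 12,  u(8) = 13,  u(9) = 4.
The sequence repeats with period 8.
So u(602) = u(1 + ((602-1) mod 8)) = u(2) = 0.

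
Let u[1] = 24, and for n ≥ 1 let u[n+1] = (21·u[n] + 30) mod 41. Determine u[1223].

u[1] = 24,  u[2] = 1,  u[3] = 10,  u[4] = 35,  u[5] = 27,  u[6] = 23,  u[7] = 21,  u[8] = 20,  u[9] = 40,  u[10] = 9,  u[11] = 14,  u[12] = 37,  u[13] = 28,  u[14] = 3,  u[15] = 11,  u[16] = 15,  u[17] = 17,  u[18] = 18,  u[19] = 39,  u[20] = 29,  u[21] = 24.
The sequence repeats with period 20.
(1223 - 1) mod 20 = 2, so u[1223] = u[3] = 10.

10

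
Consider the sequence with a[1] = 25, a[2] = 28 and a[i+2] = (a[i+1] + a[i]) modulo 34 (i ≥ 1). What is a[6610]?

21

Listing terms: a[1] = 25, a[2] = 28, a[3] = 19, a[4] = 13, a[5] = 32, a[6] = 11, a[7] = 9, a[8] = 20, a[9] = 29, a[10] = 15, a[11] = 10, a[12] = 25, a[13] = 1, a[14] = 26, a[15] = 27, a[16] = 19, a[17] = 12, a[18] = 31, a[19] = 9, a[20] = 6, a[21] = 15, a[22] = 21, a[23] = 2, a[24] = 23, a[25] = 25, a[26] = 14, a[27] = 5, a[28] = 19, a[29] = 24, a[30] = 9, a[31] = 33, a[32] = 8, a[33] = 7, a[34] = 15, a[35] = 22, a[36] = 3, a[37] = 25, a[38] = 28.
Since (a[37], a[38]) = (a[1], a[2]) = (25, 28) (two consecutive terms determine the rest), the sequence is periodic with period 36.
So a[6610] = a[1 + ((6610-1) mod 36)] = a[22] = 21.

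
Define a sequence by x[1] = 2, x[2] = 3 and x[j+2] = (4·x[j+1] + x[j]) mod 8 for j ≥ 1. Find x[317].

2

x[1] = 2,  x[2] = 3,  x[3] = 6,  x[4] = 3,  x[5] = 2,  x[6] = 3.
The sequence repeats with period 4.
So x[317] = x[1 + ((317-1) mod 4)] = x[1] = 2.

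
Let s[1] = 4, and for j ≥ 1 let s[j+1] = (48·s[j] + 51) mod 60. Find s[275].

15

s[1] = 4,  s[2] = 3,  s[3] = 15,  s[4] = 51,  s[5] = 39,  s[6] = 3.
Since s[6] = s[2] = 3, the sequence is eventually periodic: after a pre-period of length 1 it cycles with period 4.
For j ≥ 2, s[j] depends only on (j - 2) mod 4. (275 - 2) mod 4 = 1, so s[275] = s[3] = 15.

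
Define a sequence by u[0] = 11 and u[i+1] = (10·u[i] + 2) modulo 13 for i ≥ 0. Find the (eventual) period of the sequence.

6

Listing terms: u[0] = 11; u[1] = 8; u[2] = 4; u[3] = 3; u[4] = 6; u[5] = 10; u[6] = 11.
Since u[6] = u[0] = 11, the sequence is periodic with period 6.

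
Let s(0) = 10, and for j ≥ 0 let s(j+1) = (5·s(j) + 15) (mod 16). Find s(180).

Listing terms: s(0) = 10, s(1) = 1, s(2) = 4, s(3) = 3, s(4) = 14, s(5) = 5, s(6) = 8, s(7) = 7, s(8) = 2, s(9) = 9, s(10) = 12, s(11) = 11, s(12) = 6, s(13) = 13, s(14) = 0, s(15) = 15, s(16) = 10.
Since s(16) = s(0) = 10, the sequence is periodic with period 16.
(180 - 0) mod 16 = 4, so s(180) = s(4) = 14.

14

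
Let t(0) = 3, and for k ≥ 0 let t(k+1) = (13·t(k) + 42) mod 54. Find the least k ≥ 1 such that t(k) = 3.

9

Listing terms: t(0) = 3, t(1) = 27, t(2) = 15, t(3) = 21, t(4) = 45, t(5) = 33, t(6) = 39, t(7) = 9, t(8) = 51, t(9) = 3.
The sequence repeats with period 9.
The value 3 next appears (with k ≥ 1) at t(9).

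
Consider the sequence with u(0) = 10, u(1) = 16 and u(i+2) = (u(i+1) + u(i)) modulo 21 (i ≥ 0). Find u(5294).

We have u(0) = 10, u(1) = 16, u(2) = 5, u(3) = 0, u(4) = 5, u(5) = 5, u(6) = 10, u(7) = 15, u(8) = 4, u(9) = 19, u(10) = 2, u(11) = 0, u(12) = 2, u(13) = 2, u(14) = 4, u(15) = 6, u(16) = 10, u(17) = 16.
The sequence repeats with period 16.
(5294 - 0) mod 16 = 14, so u(5294) = u(14) = 4.

4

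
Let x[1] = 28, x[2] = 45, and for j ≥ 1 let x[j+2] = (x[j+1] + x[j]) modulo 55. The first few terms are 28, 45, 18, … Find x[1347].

5

x[1] = 28, x[2] = 45, x[3] = 18, x[4] = 8, x[5] = 26, x[6] = 34, x[7] = 5, x[8] = 39, x[9] = 44, x[10] = 28, x[11] = 17, x[12] = 45, x[13] = 7, x[14] = 52, x[15] = 4, x[16] = 1, x[17] = 5, x[18] = 6, x[19] = 11, x[20] = 17, x[21] = 28, x[22] = 45.
The sequence repeats with period 20.
(1347 - 1) mod 20 = 6, so x[1347] = x[7] = 5.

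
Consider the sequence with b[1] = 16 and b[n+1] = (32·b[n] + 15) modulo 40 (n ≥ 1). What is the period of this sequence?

4

b[1] = 16; b[2] = 7; b[3] = 39; b[4] = 23; b[5] = 31; b[6] = 7.
Since b[6] = b[2] = 7, the sequence is eventually periodic: after a pre-period of length 1 it cycles with period 4.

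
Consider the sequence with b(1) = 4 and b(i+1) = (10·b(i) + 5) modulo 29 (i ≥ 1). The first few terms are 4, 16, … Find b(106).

We have b(1) = 4, b(2) = 16, b(3) = 20, b(4) = 2, b(5) = 25, b(6) = 23, b(7) = 3, b(8) = 6, b(9) = 7, b(10) = 17, b(11) = 1, b(12) = 15, b(13) = 10, b(14) = 18, b(15) = 11, b(16) = 28, b(17) = 24, b(18) = 13, b(19) = 19, b(20) = 21, b(21) = 12, b(22) = 9, b(23) = 8, b(24) = 27, b(25) = 14, b(26) = 0, b(27) = 5, b(28) = 26, b(29) = 4.
The sequence repeats with period 28.
(106 - 1) mod 28 = 21, so b(106) = b(22) = 9.

9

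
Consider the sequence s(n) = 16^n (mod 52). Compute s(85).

Listing terms: s(0) = 1,  s(1) = 16,  s(2) = 48,  s(3) = 40,  s(4) = 16.
Since s(4) = s(1) = 16, the sequence is eventually periodic: after a pre-period of length 1 it cycles with period 3.
For n ≥ 1, s(n) depends only on (n - 1) mod 3. (85 - 1) mod 3 = 0, so s(85) = s(1) = 16.

16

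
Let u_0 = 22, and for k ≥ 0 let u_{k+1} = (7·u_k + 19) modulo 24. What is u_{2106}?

22

Listing terms: u_0 = 22, u_1 = 5, u_2 = 6, u_3 = 13, u_4 = 14, u_5 = 21, u_6 = 22.
Since u_6 = u_0 = 22, the sequence is periodic with period 6.
So u_{2106} = u_{0 + ((2106-0) mod 6)} = u_0 = 22.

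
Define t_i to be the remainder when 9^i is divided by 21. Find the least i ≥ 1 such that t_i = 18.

We have t_0 = 1; t_1 = 9; t_2 = 18; t_3 = 15; t_4 = 9.
Since t_4 = t_1 = 9, the sequence is eventually periodic: after a pre-period of length 1 it cycles with period 3.
The value 18 first appears (with i ≥ 1) at t_2.

2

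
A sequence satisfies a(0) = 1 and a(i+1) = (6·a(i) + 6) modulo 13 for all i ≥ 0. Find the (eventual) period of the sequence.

12

We have a(0) = 1,  a(1) = 12,  a(2) = 0,  a(3) = 6,  a(4) = 3,  a(5) = 11,  a(6) = 7,  a(7) = 9,  a(8) = 8,  a(9) = 2,  a(10) = 5,  a(11) = 10,  a(12) = 1.
Since a(12) = a(0) = 1, the sequence is periodic with period 12.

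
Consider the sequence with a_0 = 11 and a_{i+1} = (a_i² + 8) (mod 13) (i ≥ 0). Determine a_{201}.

Listing terms: a_0 = 11; a_1 = 12; a_2 = 9; a_3 = 11.
The sequence repeats with period 3.
So a_{201} = a_{0 + ((201-0) mod 3)} = a_0 = 11.

11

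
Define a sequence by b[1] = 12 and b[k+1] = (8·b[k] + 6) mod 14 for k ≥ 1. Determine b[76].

0

We have b[1] = 12,  b[2] = 4,  b[3] = 10,  b[4] = 2,  b[5] = 8,  b[6] = 0,  b[7] = 6,  b[8] = 12.
Since b[8] = b[1] = 12, the sequence is periodic with period 7.
(76 - 1) mod 7 = 5, so b[76] = b[6] = 0.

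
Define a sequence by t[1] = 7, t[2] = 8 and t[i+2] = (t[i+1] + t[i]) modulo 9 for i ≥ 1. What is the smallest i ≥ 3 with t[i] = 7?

6

Computing terms: t[1] = 7, t[2] = 8, t[3] = 6, t[4] = 5, t[5] = 2, t[6] = 7, t[7] = 0, t[8] = 7, t[9] = 7, t[10] = 5, t[11] = 3, t[12] = 8, t[13] = 2, t[14] = 1, t[15] = 3, t[16] = 4, t[17] = 7, t[18] = 2, t[19] = 0, t[20] = 2, t[21] = 2, t[22] = 4, t[23] = 6, t[24] = 1, t[25] = 7, t[26] = 8.
The sequence repeats with period 24.
The value 7 first appears (with i ≥ 3) at t[6].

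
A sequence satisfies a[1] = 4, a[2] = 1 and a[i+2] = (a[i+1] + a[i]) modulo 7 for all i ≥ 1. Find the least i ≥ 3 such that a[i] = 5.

Listing terms: a[1] = 4,  a[2] = 1,  a[3] = 5,  a[4] = 6,  a[5] = 4,  a[6] = 3,  a[7] = 0,  a[8] = 3,  a[9] = 3,  a[10] = 6,  a[11] = 2,  a[12] = 1,  a[13] = 3,  a[14] = 4,  a[15] = 0,  a[16] = 4,  a[17] = 4,  a[18] = 1.
Since (a[17], a[18]) = (a[1], a[2]) = (4, 1) (two consecutive terms determine the rest), the sequence is periodic with period 16.
The value 5 first appears (with i ≥ 3) at a[3].

3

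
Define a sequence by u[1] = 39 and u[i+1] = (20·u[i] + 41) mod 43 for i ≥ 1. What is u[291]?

Listing terms: u[1] = 39,  u[2] = 4,  u[3] = 35,  u[4] = 10,  u[5] = 26,  u[6] = 2,  u[7] = 38,  u[8] = 27,  u[9] = 22,  u[10] = 8,  u[11] = 29,  u[12] = 19,  u[13] = 34,  u[14] = 33,  u[15] = 13,  u[16] = 0,  u[17] = 41,  u[18] = 1,  u[19] = 18,  u[20] = 14,  u[21] = 20,  u[22] = 11,  u[23] = 3,  u[24] = 15,  u[25] = 40,  u[26] = 24,  u[27] = 5,  u[28] = 12,  u[29] = 23,  u[30] = 28,  u[31] = 42,  u[32] = 21,  u[33] = 31,  u[34] = 16,  u[35] = 17,  u[36] = 37,  u[37] = 7,  u[38] = 9,  u[39] = 6,  u[40] = 32,  u[41] = 36,  u[42] = 30,  u[43] = 39.
Since u[43] = u[1] = 39, the sequence is periodic with period 42.
(291 - 1) mod 42 = 38, so u[291] = u[39] = 6.

6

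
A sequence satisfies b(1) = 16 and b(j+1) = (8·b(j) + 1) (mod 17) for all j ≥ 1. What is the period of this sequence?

8

Computing terms: b(1) = 16; b(2) = 10; b(3) = 13; b(4) = 3; b(5) = 8; b(6) = 14; b(7) = 11; b(8) = 4; b(9) = 16.
The sequence repeats with period 8.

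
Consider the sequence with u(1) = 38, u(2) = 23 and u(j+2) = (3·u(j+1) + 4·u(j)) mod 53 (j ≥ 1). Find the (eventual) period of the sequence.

We have u(1) = 38,  u(2) = 23,  u(3) = 9,  u(4) = 13,  u(5) = 22,  u(6) = 12,  u(7) = 18,  u(8) = 49,  u(9) = 7,  u(10) = 5,  u(11) = 43,  u(12) = 43,  u(13) = 36,  u(14) = 15,  u(15) = 30,  u(16) = 44,  u(17) = 40,  u(18) = 31,  u(19) = 41,  u(20) = 35,  u(21) = 4,  u(22) = 46,  u(23) = 48,  u(24) = 10,  u(25) = 10,  u(26) = 17,  u(27) = 38,  u(28) = 23.
The sequence repeats with period 26.

26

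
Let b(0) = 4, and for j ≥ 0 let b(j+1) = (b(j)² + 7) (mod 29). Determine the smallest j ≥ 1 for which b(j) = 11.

Listing terms: b(0) = 4,  b(1) = 23,  b(2) = 14,  b(3) = 0,  b(4) = 7,  b(5) = 27,  b(6) = 11,  b(7) = 12,  b(8) = 6,  b(9) = 14.
Since b(9) = b(2) = 14, the sequence is eventually periodic: after a pre-period of length 2 it cycles with period 7.
The value 11 first appears (with j ≥ 1) at b(6).

6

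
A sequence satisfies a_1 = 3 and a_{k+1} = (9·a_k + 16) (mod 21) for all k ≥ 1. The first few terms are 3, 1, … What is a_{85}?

10

We have a_1 = 3,  a_2 = 1,  a_3 = 4,  a_4 = 10,  a_5 = 1.
Since a_5 = a_2 = 1, the sequence is eventually periodic: after a pre-period of length 1 it cycles with period 3.
For k ≥ 2, a_k depends only on (k - 2) mod 3. (85 - 2) mod 3 = 2, so a_{85} = a_4 = 10.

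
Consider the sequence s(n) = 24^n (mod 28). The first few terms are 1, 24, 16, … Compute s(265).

24

Listing terms: s(0) = 1, s(1) = 24, s(2) = 16, s(3) = 20, s(4) = 4, s(5) = 12, s(6) = 8, s(7) = 24.
Since s(7) = s(1) = 24, the sequence is eventually periodic: after a pre-period of length 1 it cycles with period 6.
For n ≥ 1, s(n) depends only on (n - 1) mod 6. (265 - 1) mod 6 = 0, so s(265) = s(1) = 24.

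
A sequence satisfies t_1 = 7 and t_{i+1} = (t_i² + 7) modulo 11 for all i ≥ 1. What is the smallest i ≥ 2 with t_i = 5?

4

We have t_1 = 7; t_2 = 1; t_3 = 8; t_4 = 5; t_5 = 10; t_6 = 8.
Since t_6 = t_3 = 8, the sequence is eventually periodic: after a pre-period of length 2 it cycles with period 3.
The value 5 first appears (with i ≥ 2) at t_4.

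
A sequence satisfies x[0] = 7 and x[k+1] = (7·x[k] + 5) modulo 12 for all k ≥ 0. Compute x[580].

3

We have x[0] = 7,  x[1] = 6,  x[2] = 11,  x[3] = 10,  x[4] = 3,  x[5] = 2,  x[6] = 7.
Since x[6] = x[0] = 7, the sequence is periodic with period 6.
So x[580] = x[0 + ((580-0) mod 6)] = x[4] = 3.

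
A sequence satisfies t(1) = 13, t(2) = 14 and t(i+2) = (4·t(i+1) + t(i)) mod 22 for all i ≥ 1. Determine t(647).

Listing terms: t(1) = 13,  t(2) = 14,  t(3) = 3,  t(4) = 4,  t(5) = 19,  t(6) = 14,  t(7) = 9,  t(8) = 6,  t(9) = 11,  t(10) = 6,  t(11) = 13,  t(12) = 14.
Since (t(11), t(12)) = (t(1), t(2)) = (13, 14) (two consecutive terms determine the rest), the sequence is periodic with period 10.
(647 - 1) mod 10 = 6, so t(647) = t(7) = 9.

9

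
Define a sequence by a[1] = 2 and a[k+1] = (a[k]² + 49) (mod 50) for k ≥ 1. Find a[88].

33

Listing terms: a[1] = 2,  a[2] = 3,  a[3] = 8,  a[4] = 13,  a[5] = 18,  a[6] = 23,  a[7] = 28,  a[8] = 33,  a[9] = 38,  a[10] = 43,  a[11] = 48,  a[12] = 3.
Since a[12] = a[2] = 3, the sequence is eventually periodic: after a pre-period of length 1 it cycles with period 10.
For k ≥ 2, a[k] depends only on (k - 2) mod 10. (88 - 2) mod 10 = 6, so a[88] = a[8] = 33.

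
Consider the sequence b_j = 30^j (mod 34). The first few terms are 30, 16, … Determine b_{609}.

30

We have b_1 = 30; b_2 = 16; b_3 = 4; b_4 = 18; b_5 = 30.
Since b_5 = b_1 = 30, the sequence is periodic with period 4.
(609 - 1) mod 4 = 0, so b_{609} = b_1 = 30.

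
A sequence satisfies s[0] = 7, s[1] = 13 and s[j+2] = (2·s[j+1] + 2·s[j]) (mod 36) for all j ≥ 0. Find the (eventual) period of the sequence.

3

Computing terms: s[0] = 7, s[1] = 13, s[2] = 4, s[3] = 34, s[4] = 4, s[5] = 4, s[6] = 16, s[7] = 4, s[8] = 4.
Since (s[7], s[8]) = (s[4], s[5]) = (4, 4) (two consecutive terms determine the rest), the sequence is eventually periodic: after a pre-period of length 4 it cycles with period 3.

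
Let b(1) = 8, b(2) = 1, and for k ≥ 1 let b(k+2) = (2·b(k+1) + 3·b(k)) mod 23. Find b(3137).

Computing terms: b(1) = 8, b(2) = 1, b(3) = 3, b(4) = 9, b(5) = 4, b(6) = 12, b(7) = 13, b(8) = 16, b(9) = 2, b(10) = 6, b(11) = 18, b(12) = 8, b(13) = 1.
Since (b(12), b(13)) = (b(1), b(2)) = (8, 1) (two consecutive terms determine the rest), the sequence is periodic with period 11.
So b(3137) = b(1 + ((3137-1) mod 11)) = b(2) = 1.

1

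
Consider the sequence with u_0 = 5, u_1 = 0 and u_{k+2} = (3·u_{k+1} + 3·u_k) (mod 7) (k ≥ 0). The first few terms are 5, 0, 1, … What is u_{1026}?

6

u_0 = 5; u_1 = 0; u_2 = 1; u_3 = 3; u_4 = 5; u_5 = 3; u_6 = 3; u_7 = 4; u_8 = 0; u_9 = 5; u_{10} = 1; u_{11} = 4; u_{12} = 1; u_{13} = 1; u_{14} = 6; u_{15} = 0; u_{16} = 4; u_{17} = 5; u_{18} = 6; u_{19} = 5; u_{20} = 5; u_{21} = 2; u_{22} = 0; u_{23} = 6; u_{24} = 4; u_{25} = 2; u_{26} = 4; u_{27} = 4; u_{28} = 3; u_{29} = 0; u_{30} = 2; u_{31} = 6; u_{32} = 3; u_{33} = 6; u_{34} = 6; u_{35} = 1; u_{36} = 0; u_{37} = 3; u_{38} = 2; u_{39} = 1; u_{40} = 2; u_{41} = 2; u_{42} = 5; u_{43} = 0.
Since (u_{42}, u_{43}) = (u_0, u_1) = (5, 0) (two consecutive terms determine the rest), the sequence is periodic with period 42.
So u_{1026} = u_{0 + ((1026-0) mod 42)} = u_{18} = 6.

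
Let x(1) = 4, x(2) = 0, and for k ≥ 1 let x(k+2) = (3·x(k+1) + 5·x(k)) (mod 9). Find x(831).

2

Listing terms: x(1) = 4, x(2) = 0, x(3) = 2, x(4) = 6, x(5) = 1, x(6) = 6, x(7) = 5, x(8) = 0, x(9) = 7, x(10) = 3, x(11) = 8, x(12) = 3, x(13) = 4, x(14) = 0.
The sequence repeats with period 12.
(831 - 1) mod 12 = 2, so x(831) = x(3) = 2.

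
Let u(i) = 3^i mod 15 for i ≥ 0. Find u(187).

u(0) = 1,  u(1) = 3,  u(2) = 9,  u(3) = 12,  u(4) = 6,  u(5) = 3.
Since u(5) = u(1) = 3, the sequence is eventually periodic: after a pre-period of length 1 it cycles with period 4.
For i ≥ 1, u(i) depends only on (i - 1) mod 4. (187 - 1) mod 4 = 2, so u(187) = u(3) = 12.

12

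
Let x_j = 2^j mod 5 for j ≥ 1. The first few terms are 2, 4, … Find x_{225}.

x_1 = 2; x_2 = 4; x_3 = 3; x_4 = 1; x_5 = 2.
Since x_5 = x_1 = 2, the sequence is periodic with period 4.
(225 - 1) mod 4 = 0, so x_{225} = x_1 = 2.

2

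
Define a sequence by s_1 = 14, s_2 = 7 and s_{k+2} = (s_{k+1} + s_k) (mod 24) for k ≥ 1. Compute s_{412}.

4

We have s_1 = 14; s_2 = 7; s_3 = 21; s_4 = 4; s_5 = 1; s_6 = 5; s_7 = 6; s_8 = 11; s_9 = 17; s_{10} = 4; s_{11} = 21; s_{12} = 1; s_{13} = 22; s_{14} = 23; s_{15} = 21; s_{16} = 20; s_{17} = 17; s_{18} = 13; s_{19} = 6; s_{20} = 19; s_{21} = 1; s_{22} = 20; s_{23} = 21; s_{24} = 17; s_{25} = 14; s_{26} = 7.
The sequence repeats with period 24.
So s_{412} = s_{1 + ((412-1) mod 24)} = s_4 = 4.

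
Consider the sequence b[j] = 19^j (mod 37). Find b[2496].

10

Listing terms: b[1] = 19, b[2] = 28, b[3] = 14, b[4] = 7, b[5] = 22, b[6] = 11, b[7] = 24, b[8] = 12, b[9] = 6, b[10] = 3, b[11] = 20, b[12] = 10, b[13] = 5, b[14] = 21, b[15] = 29, b[16] = 33, b[17] = 35, b[18] = 36, b[19] = 18, b[20] = 9, b[21] = 23, b[22] = 30, b[23] = 15, b[24] = 26, b[25] = 13, b[26] = 25, b[27] = 31, b[28] = 34, b[29] = 17, b[30] = 27, b[31] = 32, b[32] = 16, b[33] = 8, b[34] = 4, b[35] = 2, b[36] = 1, b[37] = 19.
The sequence repeats with period 36.
So b[2496] = b[1 + ((2496-1) mod 36)] = b[12] = 10.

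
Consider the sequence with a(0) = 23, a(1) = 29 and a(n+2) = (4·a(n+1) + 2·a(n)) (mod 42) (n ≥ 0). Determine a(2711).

We have a(0) = 23, a(1) = 29, a(2) = 36, a(3) = 34, a(4) = 40, a(5) = 18, a(6) = 26, a(7) = 14, a(8) = 24, a(9) = 40, a(10) = 40, a(11) = 30, a(12) = 32, a(13) = 20, a(14) = 18, a(15) = 28, a(16) = 22, a(17) = 18, a(18) = 32, a(19) = 38, a(20) = 6, a(21) = 16, a(22) = 34, a(23) = 0, a(24) = 26, a(25) = 20, a(26) = 6, a(27) = 22, a(28) = 16, a(29) = 24, a(30) = 2, a(31) = 14, a(32) = 18, a(33) = 16, a(34) = 16, a(35) = 12, a(36) = 38, a(37) = 8, a(38) = 24, a(39) = 28, a(40) = 34, a(41) = 24, a(42) = 38, a(43) = 32, a(44) = 36, a(45) = 40, a(46) = 22, a(47) = 0, a(48) = 2, a(49) = 8, a(50) = 36, a(51) = 34.
Since (a(50), a(51)) = (a(2), a(3)) = (36, 34) (two consecutive terms determine the rest), the sequence is eventually periodic: after a pre-period of length 2 it cycles with period 48.
For n ≥ 2, a(n) depends only on (n - 2) mod 48. (2711 - 2) mod 48 = 21, so a(2711) = a(23) = 0.

0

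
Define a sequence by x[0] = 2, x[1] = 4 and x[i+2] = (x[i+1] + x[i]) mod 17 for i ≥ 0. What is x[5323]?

x[0] = 2, x[1] = 4, x[2] = 6, x[3] = 10, x[4] = 16, x[5] = 9, x[6] = 8, x[7] = 0, x[8] = 8, x[9] = 8, x[10] = 16, x[11] = 7, x[12] = 6, x[13] = 13, x[14] = 2, x[15] = 15, x[16] = 0, x[17] = 15, x[18] = 15, x[19] = 13, x[20] = 11, x[21] = 7, x[22] = 1, x[23] = 8, x[24] = 9, x[25] = 0, x[26] = 9, x[27] = 9, x[28] = 1, x[29] = 10, x[30] = 11, x[31] = 4, x[32] = 15, x[33] = 2, x[34] = 0, x[35] = 2, x[36] = 2, x[37] = 4.
Since (x[36], x[37]) = (x[0], x[1]) = (2, 4) (two consecutive terms determine the rest), the sequence is periodic with period 36.
So x[5323] = x[0 + ((5323-0) mod 36)] = x[31] = 4.

4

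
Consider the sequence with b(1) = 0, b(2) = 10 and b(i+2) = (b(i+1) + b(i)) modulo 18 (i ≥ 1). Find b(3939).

Listing terms: b(1) = 0,  b(2) = 10,  b(3) = 10,  b(4) = 2,  b(5) = 12,  b(6) = 14,  b(7) = 8,  b(8) = 4,  b(9) = 12,  b(10) = 16,  b(11) = 10,  b(12) = 8,  b(13) = 0,  b(14) = 8,  b(15) = 8,  b(16) = 16,  b(17) = 6,  b(18) = 4,  b(19) = 10,  b(20) = 14,  b(21) = 6,  b(22) = 2,  b(23) = 8,  b(24) = 10,  b(25) = 0,  b(26) = 10.
Since (b(25), b(26)) = (b(1), b(2)) = (0, 10) (two consecutive terms determine the rest), the sequence is periodic with period 24.
(3939 - 1) mod 24 = 2, so b(3939) = b(3) = 10.

10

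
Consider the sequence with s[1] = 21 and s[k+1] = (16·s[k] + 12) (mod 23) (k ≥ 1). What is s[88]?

2

s[1] = 21,  s[2] = 3,  s[3] = 14,  s[4] = 6,  s[5] = 16,  s[6] = 15,  s[7] = 22,  s[8] = 19,  s[9] = 17,  s[10] = 8,  s[11] = 2,  s[12] = 21.
Since s[12] = s[1] = 21, the sequence is periodic with period 11.
(88 - 1) mod 11 = 10, so s[88] = s[11] = 2.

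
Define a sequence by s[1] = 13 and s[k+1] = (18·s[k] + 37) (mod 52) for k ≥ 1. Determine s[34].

s[1] = 13, s[2] = 11, s[3] = 27, s[4] = 3, s[5] = 39, s[6] = 11.
Since s[6] = s[2] = 11, the sequence is eventually periodic: after a pre-period of length 1 it cycles with period 4.
For k ≥ 2, s[k] depends only on (k - 2) mod 4. (34 - 2) mod 4 = 0, so s[34] = s[2] = 11.

11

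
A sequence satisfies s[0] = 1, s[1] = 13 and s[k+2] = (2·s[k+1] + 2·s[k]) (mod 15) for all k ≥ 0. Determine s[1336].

Computing terms: s[0] = 1,  s[1] = 13,  s[2] = 13,  s[3] = 7,  s[4] = 10,  s[5] = 4,  s[6] = 13,  s[7] = 4,  s[8] = 4,  s[9] = 1,  s[10] = 10,  s[11] = 7,  s[12] = 4,  s[13] = 7,  s[14] = 7,  s[15] = 13,  s[16] = 10,  s[17] = 1,  s[18] = 7,  s[19] = 1,  s[20] = 1,  s[21] = 4,  s[22] = 10,  s[23] = 13,  s[24] = 1,  s[25] = 13.
The sequence repeats with period 24.
So s[1336] = s[0 + ((1336-0) mod 24)] = s[16] = 10.

10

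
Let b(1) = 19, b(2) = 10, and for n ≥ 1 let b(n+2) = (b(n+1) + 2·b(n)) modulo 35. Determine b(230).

10

Listing terms: b(1) = 19; b(2) = 10; b(3) = 13; b(4) = 33; b(5) = 24; b(6) = 20; b(7) = 33; b(8) = 3; b(9) = 34; b(10) = 5; b(11) = 3; b(12) = 13; b(13) = 19; b(14) = 10.
The sequence repeats with period 12.
(230 - 1) mod 12 = 1, so b(230) = b(2) = 10.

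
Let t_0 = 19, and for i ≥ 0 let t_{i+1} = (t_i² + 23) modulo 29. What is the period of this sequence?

7

Listing terms: t_0 = 19; t_1 = 7; t_2 = 14; t_3 = 16; t_4 = 18; t_5 = 28; t_6 = 24; t_7 = 19.
The sequence repeats with period 7.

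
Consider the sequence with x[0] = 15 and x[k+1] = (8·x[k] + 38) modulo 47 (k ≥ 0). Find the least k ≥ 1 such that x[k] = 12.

x[0] = 15,  x[1] = 17,  x[2] = 33,  x[3] = 20,  x[4] = 10,  x[5] = 24,  x[6] = 42,  x[7] = 45,  x[8] = 22,  x[9] = 26,  x[10] = 11,  x[11] = 32,  x[12] = 12,  x[13] = 40,  x[14] = 29,  x[15] = 35,  x[16] = 36,  x[17] = 44,  x[18] = 14,  x[19] = 9,  x[20] = 16,  x[21] = 25,  x[22] = 3,  x[23] = 15.
The sequence repeats with period 23.
The value 12 first appears (with k ≥ 1) at x[12].

12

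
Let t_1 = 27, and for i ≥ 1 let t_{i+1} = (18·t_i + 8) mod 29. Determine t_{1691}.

0

t_1 = 27,  t_2 = 1,  t_3 = 26,  t_4 = 12,  t_5 = 21,  t_6 = 9,  t_7 = 25,  t_8 = 23,  t_9 = 16,  t_{10} = 6,  t_{11} = 0,  t_{12} = 8,  t_{13} = 7,  t_{14} = 18,  t_{15} = 13,  t_{16} = 10,  t_{17} = 14,  t_{18} = 28,  t_{19} = 19,  t_{20} = 2,  t_{21} = 15,  t_{22} = 17,  t_{23} = 24,  t_{24} = 5,  t_{25} = 11,  t_{26} = 3,  t_{27} = 4,  t_{28} = 22,  t_{29} = 27.
The sequence repeats with period 28.
So t_{1691} = t_{1 + ((1691-1) mod 28)} = t_{11} = 0.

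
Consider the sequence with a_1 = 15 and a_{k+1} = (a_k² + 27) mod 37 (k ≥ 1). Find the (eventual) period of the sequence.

5

Computing terms: a_1 = 15, a_2 = 30, a_3 = 2, a_4 = 31, a_5 = 26, a_6 = 0, a_7 = 27, a_8 = 16, a_9 = 24, a_{10} = 11, a_{11} = 0.
Since a_{11} = a_6 = 0, the sequence is eventually periodic: after a pre-period of length 5 it cycles with period 5.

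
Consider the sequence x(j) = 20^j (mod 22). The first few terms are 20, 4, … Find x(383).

14

x(1) = 20,  x(2) = 4,  x(3) = 14,  x(4) = 16,  x(5) = 12,  x(6) = 20.
Since x(6) = x(1) = 20, the sequence is periodic with period 5.
So x(383) = x(1 + ((383-1) mod 5)) = x(3) = 14.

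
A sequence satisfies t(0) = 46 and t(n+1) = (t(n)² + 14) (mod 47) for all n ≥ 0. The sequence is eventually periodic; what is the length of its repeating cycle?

Listing terms: t(0) = 46,  t(1) = 15,  t(2) = 4,  t(3) = 30,  t(4) = 21,  t(5) = 32,  t(6) = 4.
Since t(6) = t(2) = 4, the sequence is eventually periodic: after a pre-period of length 2 it cycles with period 4.

4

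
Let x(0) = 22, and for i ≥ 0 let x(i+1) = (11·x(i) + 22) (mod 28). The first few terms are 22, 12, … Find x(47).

Computing terms: x(0) = 22,  x(1) = 12,  x(2) = 14,  x(3) = 8,  x(4) = 26,  x(5) = 0,  x(6) = 22.
Since x(6) = x(0) = 22, the sequence is periodic with period 6.
So x(47) = x(0 + ((47-0) mod 6)) = x(5) = 0.

0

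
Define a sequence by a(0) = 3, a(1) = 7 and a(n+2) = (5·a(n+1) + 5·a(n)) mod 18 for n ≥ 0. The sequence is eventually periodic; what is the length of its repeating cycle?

9

Computing terms: a(0) = 3, a(1) = 7, a(2) = 14, a(3) = 15, a(4) = 1, a(5) = 8, a(6) = 9, a(7) = 13, a(8) = 2, a(9) = 3, a(10) = 7.
Since (a(9), a(10)) = (a(0), a(1)) = (3, 7) (two consecutive terms determine the rest), the sequence is periodic with period 9.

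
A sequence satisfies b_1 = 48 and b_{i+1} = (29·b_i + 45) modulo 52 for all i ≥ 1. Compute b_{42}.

1

b_1 = 48,  b_2 = 33,  b_3 = 14,  b_4 = 35,  b_5 = 20,  b_6 = 1,  b_7 = 22,  b_8 = 7,  b_9 = 40,  b_{10} = 9,  b_{11} = 46,  b_{12} = 27,  b_{13} = 48.
Since b_{13} = b_1 = 48, the sequence is periodic with period 12.
(42 - 1) mod 12 = 5, so b_{42} = b_6 = 1.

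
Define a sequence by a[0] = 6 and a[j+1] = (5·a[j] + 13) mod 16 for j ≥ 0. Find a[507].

9

Listing terms: a[0] = 6, a[1] = 11, a[2] = 4, a[3] = 1, a[4] = 2, a[5] = 7, a[6] = 0, a[7] = 13, a[8] = 14, a[9] = 3, a[10] = 12, a[11] = 9, a[12] = 10, a[13] = 15, a[14] = 8, a[15] = 5, a[16] = 6.
Since a[16] = a[0] = 6, the sequence is periodic with period 16.
So a[507] = a[0 + ((507-0) mod 16)] = a[11] = 9.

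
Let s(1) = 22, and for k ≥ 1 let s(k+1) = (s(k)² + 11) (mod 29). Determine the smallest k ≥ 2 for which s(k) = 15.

We have s(1) = 22, s(2) = 2, s(3) = 15, s(4) = 4, s(5) = 27, s(6) = 15.
Since s(6) = s(3) = 15, the sequence is eventually periodic: after a pre-period of length 2 it cycles with period 3.
The value 15 first appears (with k ≥ 2) at s(3).

3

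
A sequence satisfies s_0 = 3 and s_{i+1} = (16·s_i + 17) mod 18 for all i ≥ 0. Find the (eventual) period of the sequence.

9

We have s_0 = 3, s_1 = 11, s_2 = 13, s_3 = 9, s_4 = 17, s_5 = 1, s_6 = 15, s_7 = 5, s_8 = 7, s_9 = 3.
The sequence repeats with period 9.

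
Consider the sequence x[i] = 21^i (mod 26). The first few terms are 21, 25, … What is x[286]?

Listing terms: x[1] = 21,  x[2] = 25,  x[3] = 5,  x[4] = 1,  x[5] = 21.
Since x[5] = x[1] = 21, the sequence is periodic with period 4.
So x[286] = x[1 + ((286-1) mod 4)] = x[2] = 25.

25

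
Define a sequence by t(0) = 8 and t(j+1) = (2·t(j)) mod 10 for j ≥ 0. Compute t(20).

8

t(0) = 8,  t(1) = 6,  t(2) = 2,  t(3) = 4,  t(4) = 8.
Since t(4) = t(0) = 8, the sequence is periodic with period 4.
So t(20) = t(0 + ((20-0) mod 4)) = t(0) = 8.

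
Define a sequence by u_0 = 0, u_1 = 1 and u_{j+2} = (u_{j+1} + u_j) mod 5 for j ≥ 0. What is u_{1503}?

2

We have u_0 = 0; u_1 = 1; u_2 = 1; u_3 = 2; u_4 = 3; u_5 = 0; u_6 = 3; u_7 = 3; u_8 = 1; u_9 = 4; u_{10} = 0; u_{11} = 4; u_{12} = 4; u_{13} = 3; u_{14} = 2; u_{15} = 0; u_{16} = 2; u_{17} = 2; u_{18} = 4; u_{19} = 1; u_{20} = 0; u_{21} = 1.
The sequence repeats with period 20.
(1503 - 0) mod 20 = 3, so u_{1503} = u_3 = 2.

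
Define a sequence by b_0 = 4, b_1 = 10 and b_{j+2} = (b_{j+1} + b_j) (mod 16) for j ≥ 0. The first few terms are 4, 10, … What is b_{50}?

b_0 = 4,  b_1 = 10,  b_2 = 14,  b_3 = 8,  b_4 = 6,  b_5 = 14,  b_6 = 4,  b_7 = 2,  b_8 = 6,  b_9 = 8,  b_{10} = 14,  b_{11} = 6,  b_{12} = 4,  b_{13} = 10.
The sequence repeats with period 12.
(50 - 0) mod 12 = 2, so b_{50} = b_2 = 14.

14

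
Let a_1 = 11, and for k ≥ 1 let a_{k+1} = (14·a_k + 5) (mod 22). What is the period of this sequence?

Listing terms: a_1 = 11, a_2 = 5, a_3 = 9, a_4 = 21, a_5 = 13, a_6 = 11.
Since a_6 = a_1 = 11, the sequence is periodic with period 5.

5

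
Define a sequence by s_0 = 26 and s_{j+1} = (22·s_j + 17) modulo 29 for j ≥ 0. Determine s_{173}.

Computing terms: s_0 = 26, s_1 = 9, s_2 = 12, s_3 = 20, s_4 = 22, s_5 = 8, s_6 = 19, s_7 = 0, s_8 = 17, s_9 = 14, s_{10} = 6, s_{11} = 4, s_{12} = 18, s_{13} = 7, s_{14} = 26.
The sequence repeats with period 14.
(173 - 0) mod 14 = 5, so s_{173} = s_5 = 8.

8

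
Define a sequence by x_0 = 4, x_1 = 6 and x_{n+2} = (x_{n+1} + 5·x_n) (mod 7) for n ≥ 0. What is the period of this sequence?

21

Listing terms: x_0 = 4,  x_1 = 6,  x_2 = 5,  x_3 = 0,  x_4 = 4,  x_5 = 4,  x_6 = 3,  x_7 = 2,  x_8 = 3,  x_9 = 6,  x_{10} = 0,  x_{11} = 2,  x_{12} = 2,  x_{13} = 5,  x_{14} = 1,  x_{15} = 5,  x_{16} = 3,  x_{17} = 0,  x_{18} = 1,  x_{19} = 1,  x_{20} = 6,  x_{21} = 4,  x_{22} = 6.
The sequence repeats with period 21.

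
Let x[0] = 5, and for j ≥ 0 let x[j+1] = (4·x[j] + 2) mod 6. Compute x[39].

2

Computing terms: x[0] = 5; x[1] = 4; x[2] = 0; x[3] = 2; x[4] = 4.
Since x[4] = x[1] = 4, the sequence is eventually periodic: after a pre-period of length 1 it cycles with period 3.
For j ≥ 1, x[j] depends only on (j - 1) mod 3. (39 - 1) mod 3 = 2, so x[39] = x[3] = 2.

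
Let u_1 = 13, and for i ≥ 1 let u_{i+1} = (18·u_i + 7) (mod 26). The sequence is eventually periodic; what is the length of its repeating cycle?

4

Listing terms: u_1 = 13; u_2 = 7; u_3 = 3; u_4 = 9; u_5 = 13.
Since u_5 = u_1 = 13, the sequence is periodic with period 4.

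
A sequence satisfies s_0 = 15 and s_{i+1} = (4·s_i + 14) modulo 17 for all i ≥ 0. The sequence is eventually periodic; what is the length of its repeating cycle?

4

Computing terms: s_0 = 15,  s_1 = 6,  s_2 = 4,  s_3 = 13,  s_4 = 15.
The sequence repeats with period 4.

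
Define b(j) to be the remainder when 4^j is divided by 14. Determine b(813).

8

Computing terms: b(0) = 1,  b(1) = 4,  b(2) = 2,  b(3) = 8,  b(4) = 4.
Since b(4) = b(1) = 4, the sequence is eventually periodic: after a pre-period of length 1 it cycles with period 3.
For j ≥ 1, b(j) depends only on (j - 1) mod 3. (813 - 1) mod 3 = 2, so b(813) = b(3) = 8.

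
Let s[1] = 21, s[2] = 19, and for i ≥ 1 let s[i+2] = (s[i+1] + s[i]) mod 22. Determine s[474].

Listing terms: s[1] = 21,  s[2] = 19,  s[3] = 18,  s[4] = 15,  s[5] = 11,  s[6] = 4,  s[7] = 15,  s[8] = 19,  s[9] = 12,  s[10] = 9,  s[11] = 21,  s[12] = 8,  s[13] = 7,  s[14] = 15,  s[15] = 0,  s[16] = 15,  s[17] = 15,  s[18] = 8,  s[19] = 1,  s[20] = 9,  s[21] = 10,  s[22] = 19,  s[23] = 7,  s[24] = 4,  s[25] = 11,  s[26] = 15,  s[27] = 4,  s[28] = 19,  s[29] = 1,  s[30] = 20,  s[31] = 21,  s[32] = 19.
The sequence repeats with period 30.
So s[474] = s[1 + ((474-1) mod 30)] = s[24] = 4.

4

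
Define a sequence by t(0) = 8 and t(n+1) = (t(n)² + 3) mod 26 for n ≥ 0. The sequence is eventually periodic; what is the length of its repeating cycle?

10

Computing terms: t(0) = 8, t(1) = 15, t(2) = 20, t(3) = 13, t(4) = 16, t(5) = 25, t(6) = 4, t(7) = 19, t(8) = 0, t(9) = 3, t(10) = 12, t(11) = 17, t(12) = 6, t(13) = 13.
Since t(13) = t(3) = 13, the sequence is eventually periodic: after a pre-period of length 3 it cycles with period 10.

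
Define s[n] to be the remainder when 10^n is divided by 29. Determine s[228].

24

Computing terms: s[1] = 10, s[2] = 13, s[3] = 14, s[4] = 24, s[5] = 8, s[6] = 22, s[7] = 17, s[8] = 25, s[9] = 18, s[10] = 6, s[11] = 2, s[12] = 20, s[13] = 26, s[14] = 28, s[15] = 19, s[16] = 16, s[17] = 15, s[18] = 5, s[19] = 21, s[20] = 7, s[21] = 12, s[22] = 4, s[23] = 11, s[24] = 23, s[25] = 27, s[26] = 9, s[27] = 3, s[28] = 1, s[29] = 10.
The sequence repeats with period 28.
So s[228] = s[1 + ((228-1) mod 28)] = s[4] = 24.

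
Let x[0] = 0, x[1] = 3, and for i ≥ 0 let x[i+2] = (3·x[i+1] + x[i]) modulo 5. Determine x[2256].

Listing terms: x[0] = 0; x[1] = 3; x[2] = 4; x[3] = 0; x[4] = 4; x[5] = 2; x[6] = 0; x[7] = 2; x[8] = 1; x[9] = 0; x[10] = 1; x[11] = 3; x[12] = 0; x[13] = 3.
The sequence repeats with period 12.
(2256 - 0) mod 12 = 0, so x[2256] = x[0] = 0.

0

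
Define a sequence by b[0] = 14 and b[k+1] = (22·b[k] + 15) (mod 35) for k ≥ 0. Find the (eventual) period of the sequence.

Computing terms: b[0] = 14,  b[1] = 8,  b[2] = 16,  b[3] = 17,  b[4] = 4,  b[5] = 33,  b[6] = 6,  b[7] = 7,  b[8] = 29,  b[9] = 23,  b[10] = 31,  b[11] = 32,  b[12] = 19,  b[13] = 13,  b[14] = 21,  b[15] = 22,  b[16] = 9,  b[17] = 3,  b[18] = 11,  b[19] = 12,  b[20] = 34,  b[21] = 28,  b[22] = 1,  b[23] = 2,  b[24] = 24,  b[25] = 18,  b[26] = 26,  b[27] = 27,  b[28] = 14.
The sequence repeats with period 28.

28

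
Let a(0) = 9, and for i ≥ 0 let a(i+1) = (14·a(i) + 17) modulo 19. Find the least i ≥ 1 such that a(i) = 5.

We have a(0) = 9,  a(1) = 10,  a(2) = 5,  a(3) = 11,  a(4) = 0,  a(5) = 17,  a(6) = 8,  a(7) = 15,  a(8) = 18,  a(9) = 3,  a(10) = 2,  a(11) = 7,  a(12) = 1,  a(13) = 12,  a(14) = 14,  a(15) = 4,  a(16) = 16,  a(17) = 13,  a(18) = 9.
Since a(18) = a(0) = 9, the sequence is periodic with period 18.
The value 5 first appears (with i ≥ 1) at a(2).

2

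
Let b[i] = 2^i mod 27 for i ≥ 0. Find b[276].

10

Computing terms: b[0] = 1, b[1] = 2, b[2] = 4, b[3] = 8, b[4] = 16, b[5] = 5, b[6] = 10, b[7] = 20, b[8] = 13, b[9] = 26, b[10] = 25, b[11] = 23, b[12] = 19, b[13] = 11, b[14] = 22, b[15] = 17, b[16] = 7, b[17] = 14, b[18] = 1.
The sequence repeats with period 18.
So b[276] = b[0 + ((276-0) mod 18)] = b[6] = 10.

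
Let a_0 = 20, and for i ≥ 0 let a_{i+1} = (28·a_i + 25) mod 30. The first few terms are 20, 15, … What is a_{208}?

a_0 = 20, a_1 = 15, a_2 = 25, a_3 = 5, a_4 = 15.
Since a_4 = a_1 = 15, the sequence is eventually periodic: after a pre-period of length 1 it cycles with period 3.
For i ≥ 1, a_i depends only on (i - 1) mod 3. (208 - 1) mod 3 = 0, so a_{208} = a_1 = 15.

15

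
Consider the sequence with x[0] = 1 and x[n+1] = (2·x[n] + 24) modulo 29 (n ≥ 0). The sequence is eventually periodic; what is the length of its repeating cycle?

Computing terms: x[0] = 1,  x[1] = 26,  x[2] = 18,  x[3] = 2,  x[4] = 28,  x[5] = 22,  x[6] = 10,  x[7] = 15,  x[8] = 25,  x[9] = 16,  x[10] = 27,  x[11] = 20,  x[12] = 6,  x[13] = 7,  x[14] = 9,  x[15] = 13,  x[16] = 21,  x[17] = 8,  x[18] = 11,  x[19] = 17,  x[20] = 0,  x[21] = 24,  x[22] = 14,  x[23] = 23,  x[24] = 12,  x[25] = 19,  x[26] = 4,  x[27] = 3,  x[28] = 1.
The sequence repeats with period 28.

28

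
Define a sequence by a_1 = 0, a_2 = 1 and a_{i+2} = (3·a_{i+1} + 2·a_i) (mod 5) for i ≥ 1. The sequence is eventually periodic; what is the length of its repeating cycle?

Listing terms: a_1 = 0; a_2 = 1; a_3 = 3; a_4 = 1; a_5 = 4; a_6 = 4; a_7 = 0; a_8 = 3; a_9 = 4; a_{10} = 3; a_{11} = 2; a_{12} = 2; a_{13} = 0; a_{14} = 4; a_{15} = 2; a_{16} = 4; a_{17} = 1; a_{18} = 1; a_{19} = 0; a_{20} = 2; a_{21} = 1; a_{22} = 2; a_{23} = 3; a_{24} = 3; a_{25} = 0; a_{26} = 1.
The sequence repeats with period 24.

24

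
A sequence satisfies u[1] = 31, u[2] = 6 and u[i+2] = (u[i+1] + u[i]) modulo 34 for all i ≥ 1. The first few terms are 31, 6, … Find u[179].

22

We have u[1] = 31, u[2] = 6, u[3] = 3, u[4] = 9, u[5] = 12, u[6] = 21, u[7] = 33, u[8] = 20, u[9] = 19, u[10] = 5, u[11] = 24, u[12] = 29, u[13] = 19, u[14] = 14, u[15] = 33, u[16] = 13, u[17] = 12, u[18] = 25, u[19] = 3, u[20] = 28, u[21] = 31, u[22] = 25, u[23] = 22, u[24] = 13, u[25] = 1, u[26] = 14, u[27] = 15, u[28] = 29, u[29] = 10, u[30] = 5, u[31] = 15, u[32] = 20, u[33] = 1, u[34] = 21, u[35] = 22, u[36] = 9, u[37] = 31, u[38] = 6.
Since (u[37], u[38]) = (u[1], u[2]) = (31, 6) (two consecutive terms determine the rest), the sequence is periodic with period 36.
(179 - 1) mod 36 = 34, so u[179] = u[35] = 22.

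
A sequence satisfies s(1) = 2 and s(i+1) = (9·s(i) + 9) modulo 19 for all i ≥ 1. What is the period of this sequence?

9

We have s(1) = 2,  s(2) = 8,  s(3) = 5,  s(4) = 16,  s(5) = 1,  s(6) = 18,  s(7) = 0,  s(8) = 9,  s(9) = 14,  s(10) = 2.
Since s(10) = s(1) = 2, the sequence is periodic with period 9.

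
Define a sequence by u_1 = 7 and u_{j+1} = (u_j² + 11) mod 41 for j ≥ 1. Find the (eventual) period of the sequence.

We have u_1 = 7, u_2 = 19, u_3 = 3, u_4 = 20, u_5 = 1, u_6 = 12, u_7 = 32, u_8 = 10, u_9 = 29, u_{10} = 32.
Since u_{10} = u_7 = 32, the sequence is eventually periodic: after a pre-period of length 6 it cycles with period 3.

3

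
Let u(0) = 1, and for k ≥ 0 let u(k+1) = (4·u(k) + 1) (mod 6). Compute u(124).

5

We have u(0) = 1, u(1) = 5, u(2) = 3, u(3) = 1.
Since u(3) = u(0) = 1, the sequence is periodic with period 3.
(124 - 0) mod 3 = 1, so u(124) = u(1) = 5.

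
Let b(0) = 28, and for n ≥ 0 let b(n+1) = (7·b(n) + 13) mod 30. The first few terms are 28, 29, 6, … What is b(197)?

Listing terms: b(0) = 28, b(1) = 29, b(2) = 6, b(3) = 25, b(4) = 8, b(5) = 9, b(6) = 16, b(7) = 5, b(8) = 18, b(9) = 19, b(10) = 26, b(11) = 15, b(12) = 28.
Since b(12) = b(0) = 28, the sequence is periodic with period 12.
(197 - 0) mod 12 = 5, so b(197) = b(5) = 9.

9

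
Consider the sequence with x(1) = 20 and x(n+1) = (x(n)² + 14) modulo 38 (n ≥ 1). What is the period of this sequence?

4

We have x(1) = 20; x(2) = 34; x(3) = 30; x(4) = 2; x(5) = 18; x(6) = 34.
Since x(6) = x(2) = 34, the sequence is eventually periodic: after a pre-period of length 1 it cycles with period 4.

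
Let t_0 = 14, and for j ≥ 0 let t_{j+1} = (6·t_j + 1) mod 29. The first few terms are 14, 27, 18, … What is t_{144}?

17

Computing terms: t_0 = 14,  t_1 = 27,  t_2 = 18,  t_3 = 22,  t_4 = 17,  t_5 = 16,  t_6 = 10,  t_7 = 3,  t_8 = 19,  t_9 = 28,  t_{10} = 24,  t_{11} = 0,  t_{12} = 1,  t_{13} = 7,  t_{14} = 14.
The sequence repeats with period 14.
(144 - 0) mod 14 = 4, so t_{144} = t_4 = 17.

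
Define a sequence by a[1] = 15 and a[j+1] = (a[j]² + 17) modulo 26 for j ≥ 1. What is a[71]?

17

Listing terms: a[1] = 15; a[2] = 8; a[3] = 3; a[4] = 0; a[5] = 17; a[6] = 20; a[7] = 1; a[8] = 18; a[9] = 3.
Since a[9] = a[3] = 3, the sequence is eventually periodic: after a pre-period of length 2 it cycles with period 6.
For j ≥ 3, a[j] depends only on (j - 3) mod 6. (71 - 3) mod 6 = 2, so a[71] = a[5] = 17.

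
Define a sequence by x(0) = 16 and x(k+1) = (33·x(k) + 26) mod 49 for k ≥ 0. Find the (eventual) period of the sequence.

42

We have x(0) = 16, x(1) = 15, x(2) = 31, x(3) = 20, x(4) = 0, x(5) = 26, x(6) = 2, x(7) = 43, x(8) = 24, x(9) = 34, x(10) = 21, x(11) = 33, x(12) = 37, x(13) = 22, x(14) = 17, x(15) = 48, x(16) = 42, x(17) = 40, x(18) = 23, x(19) = 1, x(20) = 10, x(21) = 13, x(22) = 14, x(23) = 47, x(24) = 9, x(25) = 29, x(26) = 3, x(27) = 27, x(28) = 35, x(29) = 5, x(30) = 44, x(31) = 8, x(32) = 45, x(33) = 41, x(34) = 7, x(35) = 12, x(36) = 30, x(37) = 36, x(38) = 38, x(39) = 6, x(40) = 28, x(41) = 19, x(42) = 16.
Since x(42) = x(0) = 16, the sequence is periodic with period 42.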